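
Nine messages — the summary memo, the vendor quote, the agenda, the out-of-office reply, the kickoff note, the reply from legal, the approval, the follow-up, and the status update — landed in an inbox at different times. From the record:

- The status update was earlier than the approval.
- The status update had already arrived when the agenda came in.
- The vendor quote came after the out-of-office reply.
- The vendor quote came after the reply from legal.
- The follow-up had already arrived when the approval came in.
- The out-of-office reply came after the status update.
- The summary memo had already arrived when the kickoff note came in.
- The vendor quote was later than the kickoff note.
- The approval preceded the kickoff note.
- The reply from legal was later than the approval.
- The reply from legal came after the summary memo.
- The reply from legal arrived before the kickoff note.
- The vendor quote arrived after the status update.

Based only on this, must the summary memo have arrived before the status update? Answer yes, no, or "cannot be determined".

No chain of stated constraints runs from the summary memo to the status update, and none runs from the status update to the summary memo either.
So the relative order of the summary memo and the status update is not fixed by the given facts.

cannot be determined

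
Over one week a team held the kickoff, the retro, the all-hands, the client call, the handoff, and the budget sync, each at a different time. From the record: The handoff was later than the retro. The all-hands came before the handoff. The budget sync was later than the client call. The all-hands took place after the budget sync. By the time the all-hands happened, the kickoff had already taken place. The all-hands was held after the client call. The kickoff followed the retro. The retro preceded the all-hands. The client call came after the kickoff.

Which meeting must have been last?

the handoff

Every other meeting has a chain of constraints placing it before the handoff, so the handoff is last.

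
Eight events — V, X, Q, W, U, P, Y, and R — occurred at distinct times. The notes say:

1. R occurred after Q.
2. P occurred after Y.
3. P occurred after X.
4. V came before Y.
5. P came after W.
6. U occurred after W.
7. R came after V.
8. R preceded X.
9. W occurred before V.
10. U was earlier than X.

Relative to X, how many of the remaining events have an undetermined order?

Forced before X: Q, R, U, V, and W; forced after X: P.
That leaves Y with no forced order relative to X — 1.

1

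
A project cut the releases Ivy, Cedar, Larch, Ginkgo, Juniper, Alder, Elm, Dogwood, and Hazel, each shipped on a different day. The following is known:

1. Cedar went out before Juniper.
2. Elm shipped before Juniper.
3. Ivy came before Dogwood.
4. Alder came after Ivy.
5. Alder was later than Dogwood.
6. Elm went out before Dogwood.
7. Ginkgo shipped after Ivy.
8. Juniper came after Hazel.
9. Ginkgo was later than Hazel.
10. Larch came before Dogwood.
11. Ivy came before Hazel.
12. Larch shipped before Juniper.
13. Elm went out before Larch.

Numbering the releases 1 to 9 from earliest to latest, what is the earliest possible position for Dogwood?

Elm, Ivy, and Larch must all come before Dogwood — 3 forced predecessors.
Nothing else is forced ahead of Dogwood, so its earliest slot is position 3 + 1 = 4.

4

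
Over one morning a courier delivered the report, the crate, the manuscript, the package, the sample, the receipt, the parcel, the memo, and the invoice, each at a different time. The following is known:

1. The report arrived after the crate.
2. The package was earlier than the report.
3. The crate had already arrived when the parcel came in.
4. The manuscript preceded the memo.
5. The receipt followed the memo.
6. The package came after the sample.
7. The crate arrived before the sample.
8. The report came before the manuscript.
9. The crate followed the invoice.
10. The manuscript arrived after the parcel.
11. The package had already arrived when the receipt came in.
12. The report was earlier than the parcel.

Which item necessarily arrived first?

The invoice has a chain of constraints placing it before every other item, so the invoice must be first.

the invoice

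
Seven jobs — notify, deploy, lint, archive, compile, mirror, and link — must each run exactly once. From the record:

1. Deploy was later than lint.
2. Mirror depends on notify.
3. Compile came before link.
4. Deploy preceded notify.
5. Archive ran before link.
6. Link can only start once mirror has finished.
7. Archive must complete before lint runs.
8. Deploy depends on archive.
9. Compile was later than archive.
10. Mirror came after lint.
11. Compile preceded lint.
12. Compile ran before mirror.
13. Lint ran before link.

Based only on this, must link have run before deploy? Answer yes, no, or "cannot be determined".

Tracing the constraints gives deploy → notify → mirror → link, so deploy must come before link.
That means link cannot be before deploy.

no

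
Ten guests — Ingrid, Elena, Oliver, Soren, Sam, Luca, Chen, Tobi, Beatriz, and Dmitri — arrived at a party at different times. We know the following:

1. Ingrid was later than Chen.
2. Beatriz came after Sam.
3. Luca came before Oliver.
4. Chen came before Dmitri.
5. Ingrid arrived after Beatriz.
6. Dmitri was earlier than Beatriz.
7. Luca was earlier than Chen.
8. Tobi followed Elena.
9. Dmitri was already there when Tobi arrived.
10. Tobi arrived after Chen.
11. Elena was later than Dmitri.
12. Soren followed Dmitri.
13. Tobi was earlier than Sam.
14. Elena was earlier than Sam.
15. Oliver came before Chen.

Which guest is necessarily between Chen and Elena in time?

Tracing the constraints gives Chen → Dmitri → Elena, so Dmitri sits after Chen and before Elena.
No other guest is forced both after Chen and before Elena.

Dmitri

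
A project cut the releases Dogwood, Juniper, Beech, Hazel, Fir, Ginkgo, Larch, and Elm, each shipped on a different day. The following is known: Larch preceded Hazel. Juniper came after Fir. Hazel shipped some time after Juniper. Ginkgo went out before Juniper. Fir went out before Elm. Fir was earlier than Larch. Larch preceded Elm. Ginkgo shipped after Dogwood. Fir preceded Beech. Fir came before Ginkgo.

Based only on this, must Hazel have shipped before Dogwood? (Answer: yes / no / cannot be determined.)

Tracing the constraints gives Dogwood → Ginkgo → Juniper → Hazel, so Dogwood must come before Hazel.
That means Hazel cannot be before Dogwood.

no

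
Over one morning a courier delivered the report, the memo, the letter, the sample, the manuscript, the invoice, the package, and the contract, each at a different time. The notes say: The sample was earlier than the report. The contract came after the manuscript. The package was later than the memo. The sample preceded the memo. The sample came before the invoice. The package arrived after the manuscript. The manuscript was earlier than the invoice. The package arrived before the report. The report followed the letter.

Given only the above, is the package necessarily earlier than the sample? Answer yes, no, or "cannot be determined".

no

Tracing the constraints gives the sample → the memo → the package, so the sample must come before the package.
That means the package cannot be before the sample.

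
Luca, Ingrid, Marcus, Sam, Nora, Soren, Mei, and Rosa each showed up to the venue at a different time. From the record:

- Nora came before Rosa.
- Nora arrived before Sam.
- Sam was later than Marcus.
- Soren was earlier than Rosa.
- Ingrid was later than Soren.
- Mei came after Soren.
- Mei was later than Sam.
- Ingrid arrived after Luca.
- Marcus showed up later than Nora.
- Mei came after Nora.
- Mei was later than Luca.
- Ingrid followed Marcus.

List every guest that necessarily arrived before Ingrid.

Luca, Marcus, Nora, Soren

Directly stated before Ingrid: Luca, Marcus, and Soren.
Nora reaches Ingrid via Nora → Marcus → Ingrid.
No chain forces Rosa (or any of the others) ahead of Ingrid.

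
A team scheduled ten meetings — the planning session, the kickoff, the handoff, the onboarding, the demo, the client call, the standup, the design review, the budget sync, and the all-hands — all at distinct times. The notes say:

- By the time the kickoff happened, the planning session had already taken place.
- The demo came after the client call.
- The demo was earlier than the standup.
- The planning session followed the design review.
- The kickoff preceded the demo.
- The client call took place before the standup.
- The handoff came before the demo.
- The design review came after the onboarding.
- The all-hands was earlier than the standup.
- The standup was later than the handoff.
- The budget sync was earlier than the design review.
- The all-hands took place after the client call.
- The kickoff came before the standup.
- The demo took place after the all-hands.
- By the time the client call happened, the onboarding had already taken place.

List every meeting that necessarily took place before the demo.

Directly stated before the demo: the all-hands, the client call, the handoff, and the kickoff.
The budget sync reaches the demo via the budget sync → the design review → the planning session → the kickoff → the demo.
The design review reaches the demo via the design review → the planning session → the kickoff → the demo.
The onboarding reaches the demo via the onboarding → the client call → the demo.
Likewise the planning session reaches the demo by chaining the stated constraints.

the all-hands, the budget sync, the client call, the design review, the handoff, the kickoff, the onboarding, the planning session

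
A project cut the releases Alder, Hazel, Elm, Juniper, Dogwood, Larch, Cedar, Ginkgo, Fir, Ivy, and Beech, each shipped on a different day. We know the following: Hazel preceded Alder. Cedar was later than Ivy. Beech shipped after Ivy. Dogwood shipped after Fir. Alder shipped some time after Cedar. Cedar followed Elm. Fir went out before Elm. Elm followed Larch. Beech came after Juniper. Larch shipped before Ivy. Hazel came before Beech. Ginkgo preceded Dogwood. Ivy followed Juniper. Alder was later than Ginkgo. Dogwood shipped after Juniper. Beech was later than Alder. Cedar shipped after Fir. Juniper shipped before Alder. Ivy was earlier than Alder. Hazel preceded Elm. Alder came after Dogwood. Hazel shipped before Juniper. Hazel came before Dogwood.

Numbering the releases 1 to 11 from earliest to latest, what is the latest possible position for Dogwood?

Dogwood must come before Alder and Beech — 2 releases forced after it.
Everything else can be placed before Dogwood in some valid order, so Dogwood can sit as late as position 11 − 2 = 9.

9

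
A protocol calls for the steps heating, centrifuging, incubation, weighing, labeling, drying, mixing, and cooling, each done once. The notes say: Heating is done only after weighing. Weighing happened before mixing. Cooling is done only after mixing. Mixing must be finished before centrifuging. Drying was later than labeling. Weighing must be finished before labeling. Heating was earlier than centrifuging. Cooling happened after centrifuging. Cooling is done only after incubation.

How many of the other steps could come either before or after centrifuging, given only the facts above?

3

Forced before centrifuging: heating, mixing, and weighing; forced after centrifuging: cooling.
That leaves drying, incubation, and labeling with no forced order relative to centrifuging — 3.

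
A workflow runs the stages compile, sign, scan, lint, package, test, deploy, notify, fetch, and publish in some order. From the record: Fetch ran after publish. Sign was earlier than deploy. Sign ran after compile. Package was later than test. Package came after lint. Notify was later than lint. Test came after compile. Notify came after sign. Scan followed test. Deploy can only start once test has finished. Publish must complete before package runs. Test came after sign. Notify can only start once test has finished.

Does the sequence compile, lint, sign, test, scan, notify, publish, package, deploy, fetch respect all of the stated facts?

Check each stated constraint against the proposed order — e.g. lint is ahead of package; sign is ahead of deploy. Every pair is in the required order; nothing is violated.

yes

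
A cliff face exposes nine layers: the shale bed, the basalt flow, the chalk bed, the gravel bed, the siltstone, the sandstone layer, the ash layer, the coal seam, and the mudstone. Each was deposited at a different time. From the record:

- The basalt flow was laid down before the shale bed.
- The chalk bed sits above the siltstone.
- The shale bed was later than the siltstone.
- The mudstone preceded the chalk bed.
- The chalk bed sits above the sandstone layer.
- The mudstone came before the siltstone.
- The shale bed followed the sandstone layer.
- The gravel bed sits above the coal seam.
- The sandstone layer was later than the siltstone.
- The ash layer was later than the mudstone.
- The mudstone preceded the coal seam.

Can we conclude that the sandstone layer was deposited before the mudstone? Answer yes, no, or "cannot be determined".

no

Tracing the constraints gives the mudstone → the siltstone → the sandstone layer, so the mudstone must come before the sandstone layer.
That means the sandstone layer cannot be before the mudstone.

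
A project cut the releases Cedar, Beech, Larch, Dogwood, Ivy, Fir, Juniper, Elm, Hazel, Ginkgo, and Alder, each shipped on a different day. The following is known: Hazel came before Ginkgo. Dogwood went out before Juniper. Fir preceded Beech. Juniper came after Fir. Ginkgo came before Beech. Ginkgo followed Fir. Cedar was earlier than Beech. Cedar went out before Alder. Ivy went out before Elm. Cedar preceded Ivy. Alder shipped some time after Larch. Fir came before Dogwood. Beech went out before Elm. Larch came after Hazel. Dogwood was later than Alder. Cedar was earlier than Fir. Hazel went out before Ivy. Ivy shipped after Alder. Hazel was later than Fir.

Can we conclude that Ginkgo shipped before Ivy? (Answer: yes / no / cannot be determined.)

cannot be determined

No chain of stated constraints runs from Ginkgo to Ivy, and none runs from Ivy to Ginkgo either.
So the relative order of Ginkgo and Ivy is not fixed by the given facts.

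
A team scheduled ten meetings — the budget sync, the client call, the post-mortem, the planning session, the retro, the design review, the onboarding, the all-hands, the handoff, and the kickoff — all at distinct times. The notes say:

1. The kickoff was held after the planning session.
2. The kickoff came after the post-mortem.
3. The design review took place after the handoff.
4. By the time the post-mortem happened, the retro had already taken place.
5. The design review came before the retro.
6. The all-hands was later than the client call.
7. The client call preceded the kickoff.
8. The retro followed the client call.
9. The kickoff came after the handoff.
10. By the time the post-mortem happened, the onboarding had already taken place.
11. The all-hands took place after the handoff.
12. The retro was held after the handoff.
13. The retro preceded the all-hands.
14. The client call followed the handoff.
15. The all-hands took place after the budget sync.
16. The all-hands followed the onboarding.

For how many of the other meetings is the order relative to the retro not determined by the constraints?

Forced before the retro: the client call, the design review, and the handoff; forced after the retro: the all-hands, the kickoff, and the post-mortem.
That leaves the budget sync, the onboarding, and the planning session with no forced order relative to the retro — 3.

3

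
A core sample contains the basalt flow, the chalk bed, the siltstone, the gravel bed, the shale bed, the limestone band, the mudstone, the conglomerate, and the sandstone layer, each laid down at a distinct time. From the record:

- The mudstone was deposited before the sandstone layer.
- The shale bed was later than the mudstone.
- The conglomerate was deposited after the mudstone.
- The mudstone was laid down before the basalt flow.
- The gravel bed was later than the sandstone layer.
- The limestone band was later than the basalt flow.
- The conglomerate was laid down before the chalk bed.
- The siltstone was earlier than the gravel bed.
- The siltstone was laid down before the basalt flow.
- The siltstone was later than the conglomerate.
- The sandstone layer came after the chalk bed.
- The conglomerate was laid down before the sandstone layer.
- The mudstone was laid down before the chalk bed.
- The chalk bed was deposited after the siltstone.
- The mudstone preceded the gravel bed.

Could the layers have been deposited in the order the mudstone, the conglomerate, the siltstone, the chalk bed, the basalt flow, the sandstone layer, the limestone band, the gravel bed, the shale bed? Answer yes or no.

Check each stated constraint against the proposed order — e.g. the mudstone is ahead of the gravel bed; the mudstone is ahead of the shale bed. Every pair is in the required order; nothing is violated.

yes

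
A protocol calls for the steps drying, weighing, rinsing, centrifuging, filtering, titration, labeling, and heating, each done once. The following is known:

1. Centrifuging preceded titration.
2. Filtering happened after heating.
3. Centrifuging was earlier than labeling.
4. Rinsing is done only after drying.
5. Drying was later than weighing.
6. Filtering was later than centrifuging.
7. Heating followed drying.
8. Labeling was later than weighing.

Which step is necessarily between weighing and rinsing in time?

Tracing the constraints gives weighing → drying → rinsing, so drying sits after weighing and before rinsing.
No other step is forced both after weighing and before rinsing.

drying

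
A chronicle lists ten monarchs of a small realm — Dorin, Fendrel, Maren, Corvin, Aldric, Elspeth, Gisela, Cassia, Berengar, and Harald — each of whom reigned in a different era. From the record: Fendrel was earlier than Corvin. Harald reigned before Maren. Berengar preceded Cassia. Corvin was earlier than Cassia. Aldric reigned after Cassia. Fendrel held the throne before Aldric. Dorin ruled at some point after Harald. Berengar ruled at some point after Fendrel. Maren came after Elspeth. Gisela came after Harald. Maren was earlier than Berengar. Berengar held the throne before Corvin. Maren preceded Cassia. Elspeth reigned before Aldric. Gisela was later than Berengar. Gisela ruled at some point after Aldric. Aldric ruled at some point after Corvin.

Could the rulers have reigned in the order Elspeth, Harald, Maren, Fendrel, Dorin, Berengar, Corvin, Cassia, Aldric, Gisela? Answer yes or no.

yes

Check each stated constraint against the proposed order — e.g. Elspeth is ahead of Aldric; Harald is ahead of Gisela. Every pair is in the required order; nothing is violated.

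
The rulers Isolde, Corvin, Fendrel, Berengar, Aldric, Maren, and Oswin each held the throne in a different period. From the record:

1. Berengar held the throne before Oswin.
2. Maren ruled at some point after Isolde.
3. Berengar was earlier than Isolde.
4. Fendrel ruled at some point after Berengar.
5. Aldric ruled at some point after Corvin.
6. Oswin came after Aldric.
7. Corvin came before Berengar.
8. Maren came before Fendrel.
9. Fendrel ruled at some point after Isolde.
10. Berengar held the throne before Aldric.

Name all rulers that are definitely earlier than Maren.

Berengar, Corvin, Isolde

Directly stated before Maren: Isolde.
Berengar reaches Maren via Berengar → Isolde → Maren.
Corvin reaches Maren via Corvin → Berengar → Isolde → Maren.
No chain forces Oswin (or any of the others) ahead of Maren.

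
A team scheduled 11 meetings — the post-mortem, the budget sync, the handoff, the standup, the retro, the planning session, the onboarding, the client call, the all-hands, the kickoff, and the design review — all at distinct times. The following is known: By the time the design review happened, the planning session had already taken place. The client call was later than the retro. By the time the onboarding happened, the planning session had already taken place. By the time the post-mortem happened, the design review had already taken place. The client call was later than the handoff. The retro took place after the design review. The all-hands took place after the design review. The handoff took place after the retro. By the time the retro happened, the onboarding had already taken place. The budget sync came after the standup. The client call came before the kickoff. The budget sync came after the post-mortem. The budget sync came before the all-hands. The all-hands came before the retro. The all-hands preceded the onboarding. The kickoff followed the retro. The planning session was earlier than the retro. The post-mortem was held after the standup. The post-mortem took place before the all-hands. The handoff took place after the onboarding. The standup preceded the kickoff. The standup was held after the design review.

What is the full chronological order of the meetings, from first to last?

The constraints fix every adjacent pair, so only one ordering works:
the planning session → the design review → the standup → the post-mortem → the budget sync → the all-hands → the onboarding → the retro → the handoff → the client call → the kickoff.

the planning session, the design review, the standup, the post-mortem, the budget sync, the all-hands, the onboarding, the retro, the handoff, the client call, the kickoff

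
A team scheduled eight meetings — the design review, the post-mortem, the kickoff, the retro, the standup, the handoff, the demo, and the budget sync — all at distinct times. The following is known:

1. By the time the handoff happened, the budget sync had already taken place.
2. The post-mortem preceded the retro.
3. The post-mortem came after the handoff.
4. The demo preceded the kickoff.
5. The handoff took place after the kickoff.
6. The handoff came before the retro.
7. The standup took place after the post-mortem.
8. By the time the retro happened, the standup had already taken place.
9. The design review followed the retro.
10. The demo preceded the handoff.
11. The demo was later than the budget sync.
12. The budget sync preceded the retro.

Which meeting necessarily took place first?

The budget sync has a chain of constraints placing it before every other meeting, so the budget sync must be first.

the budget sync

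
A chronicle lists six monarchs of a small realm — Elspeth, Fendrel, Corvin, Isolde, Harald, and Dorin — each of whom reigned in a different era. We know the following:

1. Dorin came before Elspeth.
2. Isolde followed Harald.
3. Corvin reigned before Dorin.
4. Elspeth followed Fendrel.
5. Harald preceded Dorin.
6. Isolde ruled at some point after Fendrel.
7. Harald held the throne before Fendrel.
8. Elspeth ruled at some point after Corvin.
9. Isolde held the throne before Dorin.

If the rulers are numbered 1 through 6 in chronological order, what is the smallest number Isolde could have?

Fendrel and Harald must both come before Isolde — 2 forced predecessors.
Nothing else is forced ahead of Isolde, so their earliest slot is position 2 + 1 = 3.

3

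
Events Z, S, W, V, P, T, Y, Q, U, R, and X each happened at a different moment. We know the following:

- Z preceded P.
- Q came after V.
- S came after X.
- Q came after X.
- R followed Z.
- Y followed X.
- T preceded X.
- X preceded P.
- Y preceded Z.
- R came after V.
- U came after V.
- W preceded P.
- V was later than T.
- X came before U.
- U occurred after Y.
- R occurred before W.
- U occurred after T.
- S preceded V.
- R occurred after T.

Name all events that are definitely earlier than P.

R, S, T, V, W, X, Y, Z

Directly stated before P: W, X, and Z.
R reaches P via R → W → P.
S reaches P via S → V → R → W → P.
T reaches P via T → X → P.
Likewise V and Y each reach P by chaining the stated constraints.
No chain forces Q (or any of the others) ahead of P.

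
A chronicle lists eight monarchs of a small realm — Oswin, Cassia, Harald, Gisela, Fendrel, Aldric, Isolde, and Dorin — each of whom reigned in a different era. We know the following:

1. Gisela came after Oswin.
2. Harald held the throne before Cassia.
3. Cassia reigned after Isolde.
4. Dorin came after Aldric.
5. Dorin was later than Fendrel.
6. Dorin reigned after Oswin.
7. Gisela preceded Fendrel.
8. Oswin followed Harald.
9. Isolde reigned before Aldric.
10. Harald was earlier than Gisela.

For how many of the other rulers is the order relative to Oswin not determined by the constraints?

Forced before Oswin: Harald; forced after Oswin: Dorin, Fendrel, and Gisela.
That leaves Aldric, Cassia, and Isolde with no forced order relative to Oswin — 3.

3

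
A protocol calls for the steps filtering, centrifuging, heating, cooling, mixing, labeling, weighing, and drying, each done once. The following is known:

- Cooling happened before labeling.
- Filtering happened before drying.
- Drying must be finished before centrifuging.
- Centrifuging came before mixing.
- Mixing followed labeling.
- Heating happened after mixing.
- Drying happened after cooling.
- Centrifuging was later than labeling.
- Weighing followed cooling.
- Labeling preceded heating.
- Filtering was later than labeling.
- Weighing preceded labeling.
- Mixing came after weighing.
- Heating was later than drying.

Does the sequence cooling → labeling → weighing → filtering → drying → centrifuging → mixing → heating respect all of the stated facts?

no

The constraints require weighing before labeling, but in the proposed sequence labeling appears ahead of weighing. That one violation is enough.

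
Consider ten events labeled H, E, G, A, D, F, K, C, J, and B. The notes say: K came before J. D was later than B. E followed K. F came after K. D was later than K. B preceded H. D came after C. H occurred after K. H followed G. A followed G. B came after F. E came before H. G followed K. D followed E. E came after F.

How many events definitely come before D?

Directly stated before D: B, C, E, and K.
F reaches D via F → E → D.
That's B, C, E, F, and K — 5 in all.

5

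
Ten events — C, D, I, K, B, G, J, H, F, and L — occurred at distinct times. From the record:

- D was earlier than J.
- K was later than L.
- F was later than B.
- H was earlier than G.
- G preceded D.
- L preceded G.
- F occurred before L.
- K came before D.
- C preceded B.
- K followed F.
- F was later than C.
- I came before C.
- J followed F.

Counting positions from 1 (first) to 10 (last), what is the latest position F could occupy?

5

F must come before D, G, J, K, and L — 5 events forced after it.
Everything else can be placed before F in some valid order, so F can sit as late as position 10 − 5 = 5.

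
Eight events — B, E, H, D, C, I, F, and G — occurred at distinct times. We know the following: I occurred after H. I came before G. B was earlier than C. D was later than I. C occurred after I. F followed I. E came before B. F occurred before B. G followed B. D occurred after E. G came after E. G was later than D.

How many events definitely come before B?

Directly stated before B: E and F.
H reaches B via H → I → F → B.
I reaches B via I → F → B.
No chain forces G (or any of the others) ahead of B.
That's E, F, H, and I — 4 in all.

4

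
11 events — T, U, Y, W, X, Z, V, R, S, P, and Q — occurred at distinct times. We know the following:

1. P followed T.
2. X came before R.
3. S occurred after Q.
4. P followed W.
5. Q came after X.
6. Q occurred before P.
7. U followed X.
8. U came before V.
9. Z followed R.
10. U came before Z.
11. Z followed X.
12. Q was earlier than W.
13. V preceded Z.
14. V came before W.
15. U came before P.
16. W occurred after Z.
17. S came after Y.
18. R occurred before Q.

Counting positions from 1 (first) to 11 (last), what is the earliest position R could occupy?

2

X must come before R — 1 forced predecessor.
Nothing else is forced ahead of R, so its earliest slot is position 1 + 1 = 2.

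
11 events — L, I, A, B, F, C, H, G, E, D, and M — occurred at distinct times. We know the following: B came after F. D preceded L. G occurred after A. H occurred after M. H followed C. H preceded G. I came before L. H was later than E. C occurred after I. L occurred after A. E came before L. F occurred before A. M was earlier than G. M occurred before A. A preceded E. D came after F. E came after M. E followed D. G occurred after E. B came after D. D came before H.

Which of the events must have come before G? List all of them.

Directly stated before G: A, E, H, and M.
C reaches G via C → H → G.
D reaches G via D → E → G.
F reaches G via F → A → G.
Likewise I reaches G by chaining the stated constraints.

A, C, D, E, F, H, I, M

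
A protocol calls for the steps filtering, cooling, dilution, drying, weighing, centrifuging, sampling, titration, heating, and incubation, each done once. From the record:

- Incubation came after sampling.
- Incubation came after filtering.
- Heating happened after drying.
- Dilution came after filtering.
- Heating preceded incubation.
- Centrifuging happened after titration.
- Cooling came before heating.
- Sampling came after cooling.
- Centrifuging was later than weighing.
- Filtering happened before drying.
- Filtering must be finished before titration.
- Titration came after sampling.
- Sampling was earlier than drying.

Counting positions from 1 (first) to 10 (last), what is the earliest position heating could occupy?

Cooling, drying, filtering, and sampling must all come before heating — 4 forced predecessors.
Nothing else is forced ahead of heating, so its earliest slot is position 4 + 1 = 5.

5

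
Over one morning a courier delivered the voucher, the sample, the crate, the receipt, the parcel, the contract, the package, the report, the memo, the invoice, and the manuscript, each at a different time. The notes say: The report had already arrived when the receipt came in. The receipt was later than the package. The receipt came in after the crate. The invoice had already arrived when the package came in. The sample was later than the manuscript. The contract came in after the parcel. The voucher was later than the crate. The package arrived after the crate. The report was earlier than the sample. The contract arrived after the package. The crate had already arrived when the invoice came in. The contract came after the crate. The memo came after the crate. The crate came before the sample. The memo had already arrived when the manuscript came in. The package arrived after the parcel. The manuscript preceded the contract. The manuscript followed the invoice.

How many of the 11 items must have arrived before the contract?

Directly stated before the contract: the crate, the manuscript, the package, and the parcel.
The invoice reaches the contract via the invoice → the manuscript → the contract.
The memo reaches the contract via the memo → the manuscript → the contract.
No chain forces the receipt (or any of the others) ahead of the contract.
That's the crate, the invoice, the manuscript, the memo, the package, and the parcel — 6 in all.

6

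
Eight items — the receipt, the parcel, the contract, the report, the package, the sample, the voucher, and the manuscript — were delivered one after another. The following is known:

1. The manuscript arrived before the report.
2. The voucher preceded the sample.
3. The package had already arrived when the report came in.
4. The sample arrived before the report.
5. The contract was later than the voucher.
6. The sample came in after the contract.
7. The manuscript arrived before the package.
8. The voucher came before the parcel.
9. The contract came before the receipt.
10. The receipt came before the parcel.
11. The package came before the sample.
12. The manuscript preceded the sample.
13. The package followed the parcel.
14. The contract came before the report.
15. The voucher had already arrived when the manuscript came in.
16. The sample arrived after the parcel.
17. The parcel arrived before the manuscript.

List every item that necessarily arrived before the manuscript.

Directly stated before the manuscript: the parcel and the voucher.
The contract reaches the manuscript via the contract → the receipt → the parcel → the manuscript.
The receipt reaches the manuscript via the receipt → the parcel → the manuscript.
No chain forces the report (or any of the others) ahead of the manuscript.

the contract, the parcel, the receipt, the voucher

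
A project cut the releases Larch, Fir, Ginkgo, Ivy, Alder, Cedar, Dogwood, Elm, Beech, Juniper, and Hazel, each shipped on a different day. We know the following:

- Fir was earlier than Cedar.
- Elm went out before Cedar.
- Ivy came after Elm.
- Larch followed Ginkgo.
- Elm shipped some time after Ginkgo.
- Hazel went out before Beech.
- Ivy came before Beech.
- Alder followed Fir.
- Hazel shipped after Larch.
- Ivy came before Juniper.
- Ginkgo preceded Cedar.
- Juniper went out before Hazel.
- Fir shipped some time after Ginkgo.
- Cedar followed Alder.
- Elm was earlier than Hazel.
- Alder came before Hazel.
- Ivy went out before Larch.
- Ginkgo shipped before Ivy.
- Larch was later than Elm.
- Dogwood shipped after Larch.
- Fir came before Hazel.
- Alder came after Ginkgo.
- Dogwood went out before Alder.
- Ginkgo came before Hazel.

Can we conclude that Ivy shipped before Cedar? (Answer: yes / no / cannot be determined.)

yes

Chain the constraints: Ivy → Larch → Dogwood → Alder → Cedar. Each link is directly stated, so Ivy comes before Cedar.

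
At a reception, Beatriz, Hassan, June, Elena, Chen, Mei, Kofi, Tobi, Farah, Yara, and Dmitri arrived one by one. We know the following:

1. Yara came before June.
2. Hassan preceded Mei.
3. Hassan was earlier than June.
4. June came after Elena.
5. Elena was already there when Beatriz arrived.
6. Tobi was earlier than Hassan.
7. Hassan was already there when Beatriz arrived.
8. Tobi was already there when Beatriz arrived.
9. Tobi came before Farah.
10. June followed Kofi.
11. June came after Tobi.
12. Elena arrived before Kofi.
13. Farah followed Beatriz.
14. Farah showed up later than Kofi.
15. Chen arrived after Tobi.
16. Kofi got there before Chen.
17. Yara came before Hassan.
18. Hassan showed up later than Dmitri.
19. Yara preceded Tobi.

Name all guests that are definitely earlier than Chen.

Directly stated before Chen: Kofi and Tobi.
Elena reaches Chen via Elena → Kofi → Chen.
Yara reaches Chen via Yara → Tobi → Chen.

Elena, Kofi, Tobi, Yara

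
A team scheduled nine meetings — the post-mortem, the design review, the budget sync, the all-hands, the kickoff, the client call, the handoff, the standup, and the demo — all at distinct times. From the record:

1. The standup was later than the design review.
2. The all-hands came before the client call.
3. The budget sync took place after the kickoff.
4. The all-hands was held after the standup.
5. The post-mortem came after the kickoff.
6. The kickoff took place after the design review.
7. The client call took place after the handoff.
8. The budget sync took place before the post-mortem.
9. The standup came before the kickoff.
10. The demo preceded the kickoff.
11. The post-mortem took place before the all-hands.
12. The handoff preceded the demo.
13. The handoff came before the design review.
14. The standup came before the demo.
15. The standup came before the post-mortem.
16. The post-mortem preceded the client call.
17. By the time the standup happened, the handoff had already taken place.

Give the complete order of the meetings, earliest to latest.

the handoff, the design review, the standup, the demo, the kickoff, the budget sync, the post-mortem, the all-hands, the client call

The constraints fix every adjacent pair, so only one ordering works:
the handoff → the design review → the standup → the demo → the kickoff → the budget sync → the post-mortem → the all-hands → the client call.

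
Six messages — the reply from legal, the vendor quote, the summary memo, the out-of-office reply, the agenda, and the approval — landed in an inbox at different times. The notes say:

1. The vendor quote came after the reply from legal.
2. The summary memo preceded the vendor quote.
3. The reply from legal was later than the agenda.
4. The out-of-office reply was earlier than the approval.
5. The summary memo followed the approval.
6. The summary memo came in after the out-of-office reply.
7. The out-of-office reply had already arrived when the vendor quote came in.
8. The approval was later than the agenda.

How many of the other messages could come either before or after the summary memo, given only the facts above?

Forced before the summary memo: the agenda, the approval, and the out-of-office reply; forced after the summary memo: the vendor quote.
That leaves the reply from legal with no forced order relative to the summary memo — 1.

1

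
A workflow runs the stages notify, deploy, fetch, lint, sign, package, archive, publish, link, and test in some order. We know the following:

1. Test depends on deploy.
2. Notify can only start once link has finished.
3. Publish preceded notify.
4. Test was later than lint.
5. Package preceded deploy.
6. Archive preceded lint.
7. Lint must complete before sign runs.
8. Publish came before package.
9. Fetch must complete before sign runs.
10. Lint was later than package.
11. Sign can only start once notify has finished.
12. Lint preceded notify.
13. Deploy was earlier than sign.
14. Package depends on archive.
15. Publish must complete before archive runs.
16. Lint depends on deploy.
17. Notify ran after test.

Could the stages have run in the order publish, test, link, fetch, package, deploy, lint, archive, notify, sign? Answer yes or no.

The constraints require deploy before test, but in the proposed sequence test appears ahead of deploy. That one violation is enough.

no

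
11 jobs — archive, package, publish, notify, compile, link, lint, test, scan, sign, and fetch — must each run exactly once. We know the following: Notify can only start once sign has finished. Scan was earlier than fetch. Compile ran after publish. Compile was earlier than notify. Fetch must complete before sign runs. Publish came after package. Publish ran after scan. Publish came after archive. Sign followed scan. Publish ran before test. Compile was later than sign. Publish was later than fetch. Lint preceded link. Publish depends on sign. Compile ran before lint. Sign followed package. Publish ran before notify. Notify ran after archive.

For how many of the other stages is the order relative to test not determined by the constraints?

4

Forced before test: archive, fetch, package, publish, scan, and sign.
That leaves compile, link, lint, and notify with no forced order relative to test — 4.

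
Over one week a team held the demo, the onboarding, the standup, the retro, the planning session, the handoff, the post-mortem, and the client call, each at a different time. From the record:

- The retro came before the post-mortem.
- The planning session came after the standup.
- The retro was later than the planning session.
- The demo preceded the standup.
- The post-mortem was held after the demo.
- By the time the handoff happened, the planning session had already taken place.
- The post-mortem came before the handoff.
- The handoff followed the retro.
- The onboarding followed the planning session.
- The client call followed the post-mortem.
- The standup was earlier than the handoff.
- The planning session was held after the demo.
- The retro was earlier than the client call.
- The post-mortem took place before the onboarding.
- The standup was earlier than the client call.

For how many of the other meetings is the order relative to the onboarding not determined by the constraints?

Forced before the onboarding: the demo, the planning session, the post-mortem, the retro, and the standup.
That leaves the client call and the handoff with no forced order relative to the onboarding — 2.

2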